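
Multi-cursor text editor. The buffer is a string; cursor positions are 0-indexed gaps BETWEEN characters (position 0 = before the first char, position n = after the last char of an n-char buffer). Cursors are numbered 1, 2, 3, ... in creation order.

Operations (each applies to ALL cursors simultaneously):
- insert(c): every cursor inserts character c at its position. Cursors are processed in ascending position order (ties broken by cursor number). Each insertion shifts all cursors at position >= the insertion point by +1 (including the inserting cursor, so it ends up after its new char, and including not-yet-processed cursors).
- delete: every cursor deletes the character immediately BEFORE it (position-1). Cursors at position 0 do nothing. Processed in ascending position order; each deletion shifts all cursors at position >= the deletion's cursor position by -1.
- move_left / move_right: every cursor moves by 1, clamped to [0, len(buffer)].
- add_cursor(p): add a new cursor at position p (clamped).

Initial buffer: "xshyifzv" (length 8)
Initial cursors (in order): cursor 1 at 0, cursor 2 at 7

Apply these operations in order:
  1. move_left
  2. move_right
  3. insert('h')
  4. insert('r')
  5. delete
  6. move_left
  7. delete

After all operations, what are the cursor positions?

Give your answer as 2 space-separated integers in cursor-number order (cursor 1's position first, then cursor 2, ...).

Answer: 0 6

Derivation:
After op 1 (move_left): buffer="xshyifzv" (len 8), cursors c1@0 c2@6, authorship ........
After op 2 (move_right): buffer="xshyifzv" (len 8), cursors c1@1 c2@7, authorship ........
After op 3 (insert('h')): buffer="xhshyifzhv" (len 10), cursors c1@2 c2@9, authorship .1......2.
After op 4 (insert('r')): buffer="xhrshyifzhrv" (len 12), cursors c1@3 c2@11, authorship .11......22.
After op 5 (delete): buffer="xhshyifzhv" (len 10), cursors c1@2 c2@9, authorship .1......2.
After op 6 (move_left): buffer="xhshyifzhv" (len 10), cursors c1@1 c2@8, authorship .1......2.
After op 7 (delete): buffer="hshyifhv" (len 8), cursors c1@0 c2@6, authorship 1.....2.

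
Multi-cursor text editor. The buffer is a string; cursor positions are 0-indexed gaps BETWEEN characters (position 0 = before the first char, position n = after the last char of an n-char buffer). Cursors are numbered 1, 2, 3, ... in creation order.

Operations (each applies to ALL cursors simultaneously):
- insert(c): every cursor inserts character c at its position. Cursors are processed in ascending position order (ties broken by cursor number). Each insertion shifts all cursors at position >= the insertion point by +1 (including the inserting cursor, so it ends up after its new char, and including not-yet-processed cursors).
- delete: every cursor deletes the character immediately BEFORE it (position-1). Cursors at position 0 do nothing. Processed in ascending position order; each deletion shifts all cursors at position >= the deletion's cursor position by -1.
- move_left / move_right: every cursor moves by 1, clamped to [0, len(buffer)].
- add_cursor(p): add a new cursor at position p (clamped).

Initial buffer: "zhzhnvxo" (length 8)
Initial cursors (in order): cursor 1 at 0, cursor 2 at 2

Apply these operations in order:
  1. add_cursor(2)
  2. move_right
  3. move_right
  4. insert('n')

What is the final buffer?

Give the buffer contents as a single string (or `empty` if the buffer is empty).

After op 1 (add_cursor(2)): buffer="zhzhnvxo" (len 8), cursors c1@0 c2@2 c3@2, authorship ........
After op 2 (move_right): buffer="zhzhnvxo" (len 8), cursors c1@1 c2@3 c3@3, authorship ........
After op 3 (move_right): buffer="zhzhnvxo" (len 8), cursors c1@2 c2@4 c3@4, authorship ........
After op 4 (insert('n')): buffer="zhnzhnnnvxo" (len 11), cursors c1@3 c2@7 c3@7, authorship ..1..23....

Answer: zhnzhnnnvxo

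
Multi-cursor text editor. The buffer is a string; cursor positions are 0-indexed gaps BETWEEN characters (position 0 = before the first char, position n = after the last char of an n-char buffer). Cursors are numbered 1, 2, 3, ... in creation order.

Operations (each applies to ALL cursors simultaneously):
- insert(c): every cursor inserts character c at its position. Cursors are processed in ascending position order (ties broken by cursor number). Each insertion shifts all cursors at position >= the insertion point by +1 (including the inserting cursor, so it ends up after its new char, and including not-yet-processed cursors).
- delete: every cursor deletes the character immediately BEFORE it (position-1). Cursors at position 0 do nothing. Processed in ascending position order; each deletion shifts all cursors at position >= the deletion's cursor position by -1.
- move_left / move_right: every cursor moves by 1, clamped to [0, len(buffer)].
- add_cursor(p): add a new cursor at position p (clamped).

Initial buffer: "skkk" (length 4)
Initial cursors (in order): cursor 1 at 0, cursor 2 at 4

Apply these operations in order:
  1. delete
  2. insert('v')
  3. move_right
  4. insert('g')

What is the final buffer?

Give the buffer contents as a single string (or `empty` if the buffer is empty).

Answer: vsgkkvg

Derivation:
After op 1 (delete): buffer="skk" (len 3), cursors c1@0 c2@3, authorship ...
After op 2 (insert('v')): buffer="vskkv" (len 5), cursors c1@1 c2@5, authorship 1...2
After op 3 (move_right): buffer="vskkv" (len 5), cursors c1@2 c2@5, authorship 1...2
After op 4 (insert('g')): buffer="vsgkkvg" (len 7), cursors c1@3 c2@7, authorship 1.1..22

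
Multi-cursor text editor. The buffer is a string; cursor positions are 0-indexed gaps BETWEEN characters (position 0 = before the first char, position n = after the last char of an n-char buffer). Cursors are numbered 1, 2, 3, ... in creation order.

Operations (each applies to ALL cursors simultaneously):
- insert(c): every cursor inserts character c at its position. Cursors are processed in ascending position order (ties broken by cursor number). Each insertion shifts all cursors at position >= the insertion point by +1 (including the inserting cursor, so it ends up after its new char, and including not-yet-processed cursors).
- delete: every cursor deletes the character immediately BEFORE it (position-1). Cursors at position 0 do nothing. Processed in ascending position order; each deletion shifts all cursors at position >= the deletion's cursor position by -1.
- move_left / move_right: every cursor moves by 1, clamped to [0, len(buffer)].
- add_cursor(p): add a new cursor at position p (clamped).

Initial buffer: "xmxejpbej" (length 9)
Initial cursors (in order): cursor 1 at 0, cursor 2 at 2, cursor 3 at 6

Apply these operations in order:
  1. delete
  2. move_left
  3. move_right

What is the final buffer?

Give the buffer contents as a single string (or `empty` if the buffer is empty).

After op 1 (delete): buffer="xxejbej" (len 7), cursors c1@0 c2@1 c3@4, authorship .......
After op 2 (move_left): buffer="xxejbej" (len 7), cursors c1@0 c2@0 c3@3, authorship .......
After op 3 (move_right): buffer="xxejbej" (len 7), cursors c1@1 c2@1 c3@4, authorship .......

Answer: xxejbej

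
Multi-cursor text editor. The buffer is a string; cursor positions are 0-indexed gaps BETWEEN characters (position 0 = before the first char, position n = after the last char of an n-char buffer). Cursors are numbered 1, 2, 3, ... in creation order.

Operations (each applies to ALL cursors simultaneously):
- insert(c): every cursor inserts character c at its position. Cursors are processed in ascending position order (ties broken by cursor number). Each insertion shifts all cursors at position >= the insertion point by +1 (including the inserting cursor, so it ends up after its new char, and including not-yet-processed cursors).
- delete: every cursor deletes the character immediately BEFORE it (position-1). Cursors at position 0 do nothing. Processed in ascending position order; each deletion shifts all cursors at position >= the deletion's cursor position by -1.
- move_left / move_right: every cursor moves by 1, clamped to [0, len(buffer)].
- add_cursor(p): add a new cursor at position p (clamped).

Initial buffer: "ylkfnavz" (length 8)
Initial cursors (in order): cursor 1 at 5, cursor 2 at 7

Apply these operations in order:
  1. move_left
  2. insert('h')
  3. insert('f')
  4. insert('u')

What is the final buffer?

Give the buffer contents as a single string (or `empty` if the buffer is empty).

Answer: ylkfhfunahfuvz

Derivation:
After op 1 (move_left): buffer="ylkfnavz" (len 8), cursors c1@4 c2@6, authorship ........
After op 2 (insert('h')): buffer="ylkfhnahvz" (len 10), cursors c1@5 c2@8, authorship ....1..2..
After op 3 (insert('f')): buffer="ylkfhfnahfvz" (len 12), cursors c1@6 c2@10, authorship ....11..22..
After op 4 (insert('u')): buffer="ylkfhfunahfuvz" (len 14), cursors c1@7 c2@12, authorship ....111..222..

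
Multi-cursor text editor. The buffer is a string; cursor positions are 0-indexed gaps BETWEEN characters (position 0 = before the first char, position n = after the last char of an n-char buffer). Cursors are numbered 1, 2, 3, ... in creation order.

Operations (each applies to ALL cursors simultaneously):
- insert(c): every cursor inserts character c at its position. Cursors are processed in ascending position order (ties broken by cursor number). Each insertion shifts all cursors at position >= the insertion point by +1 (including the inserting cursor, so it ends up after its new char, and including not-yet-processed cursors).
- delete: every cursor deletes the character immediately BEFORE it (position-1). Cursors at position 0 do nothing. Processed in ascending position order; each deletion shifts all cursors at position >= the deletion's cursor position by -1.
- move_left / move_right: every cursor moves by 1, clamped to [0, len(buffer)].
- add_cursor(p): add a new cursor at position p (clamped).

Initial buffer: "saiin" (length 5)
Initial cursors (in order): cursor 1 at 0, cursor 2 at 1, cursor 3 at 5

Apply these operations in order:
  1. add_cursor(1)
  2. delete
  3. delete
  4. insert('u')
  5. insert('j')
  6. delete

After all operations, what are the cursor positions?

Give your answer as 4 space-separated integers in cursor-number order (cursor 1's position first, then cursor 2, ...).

Answer: 3 3 6 3

Derivation:
After op 1 (add_cursor(1)): buffer="saiin" (len 5), cursors c1@0 c2@1 c4@1 c3@5, authorship .....
After op 2 (delete): buffer="aii" (len 3), cursors c1@0 c2@0 c4@0 c3@3, authorship ...
After op 3 (delete): buffer="ai" (len 2), cursors c1@0 c2@0 c4@0 c3@2, authorship ..
After op 4 (insert('u')): buffer="uuuaiu" (len 6), cursors c1@3 c2@3 c4@3 c3@6, authorship 124..3
After op 5 (insert('j')): buffer="uuujjjaiuj" (len 10), cursors c1@6 c2@6 c4@6 c3@10, authorship 124124..33
After op 6 (delete): buffer="uuuaiu" (len 6), cursors c1@3 c2@3 c4@3 c3@6, authorship 124..3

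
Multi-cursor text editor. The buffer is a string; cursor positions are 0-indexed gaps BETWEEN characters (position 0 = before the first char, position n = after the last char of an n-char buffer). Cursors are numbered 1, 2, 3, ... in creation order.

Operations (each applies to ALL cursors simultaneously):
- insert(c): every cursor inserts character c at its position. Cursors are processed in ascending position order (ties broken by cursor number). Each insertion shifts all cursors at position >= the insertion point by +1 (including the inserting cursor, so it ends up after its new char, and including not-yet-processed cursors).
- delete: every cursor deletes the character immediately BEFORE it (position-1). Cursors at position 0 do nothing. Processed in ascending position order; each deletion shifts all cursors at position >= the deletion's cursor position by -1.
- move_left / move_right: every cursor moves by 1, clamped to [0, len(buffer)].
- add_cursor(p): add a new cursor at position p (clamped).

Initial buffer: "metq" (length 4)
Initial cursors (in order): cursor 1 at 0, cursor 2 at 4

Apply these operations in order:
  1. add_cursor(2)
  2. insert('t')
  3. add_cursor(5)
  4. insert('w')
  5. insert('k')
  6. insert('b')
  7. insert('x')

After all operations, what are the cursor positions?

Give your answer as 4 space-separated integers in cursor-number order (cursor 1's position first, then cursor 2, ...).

Answer: 5 23 12 17

Derivation:
After op 1 (add_cursor(2)): buffer="metq" (len 4), cursors c1@0 c3@2 c2@4, authorship ....
After op 2 (insert('t')): buffer="tmettqt" (len 7), cursors c1@1 c3@4 c2@7, authorship 1..3..2
After op 3 (add_cursor(5)): buffer="tmettqt" (len 7), cursors c1@1 c3@4 c4@5 c2@7, authorship 1..3..2
After op 4 (insert('w')): buffer="twmetwtwqtw" (len 11), cursors c1@2 c3@6 c4@8 c2@11, authorship 11..33.4.22
After op 5 (insert('k')): buffer="twkmetwktwkqtwk" (len 15), cursors c1@3 c3@8 c4@11 c2@15, authorship 111..333.44.222
After op 6 (insert('b')): buffer="twkbmetwkbtwkbqtwkb" (len 19), cursors c1@4 c3@10 c4@14 c2@19, authorship 1111..3333.444.2222
After op 7 (insert('x')): buffer="twkbxmetwkbxtwkbxqtwkbx" (len 23), cursors c1@5 c3@12 c4@17 c2@23, authorship 11111..33333.4444.22222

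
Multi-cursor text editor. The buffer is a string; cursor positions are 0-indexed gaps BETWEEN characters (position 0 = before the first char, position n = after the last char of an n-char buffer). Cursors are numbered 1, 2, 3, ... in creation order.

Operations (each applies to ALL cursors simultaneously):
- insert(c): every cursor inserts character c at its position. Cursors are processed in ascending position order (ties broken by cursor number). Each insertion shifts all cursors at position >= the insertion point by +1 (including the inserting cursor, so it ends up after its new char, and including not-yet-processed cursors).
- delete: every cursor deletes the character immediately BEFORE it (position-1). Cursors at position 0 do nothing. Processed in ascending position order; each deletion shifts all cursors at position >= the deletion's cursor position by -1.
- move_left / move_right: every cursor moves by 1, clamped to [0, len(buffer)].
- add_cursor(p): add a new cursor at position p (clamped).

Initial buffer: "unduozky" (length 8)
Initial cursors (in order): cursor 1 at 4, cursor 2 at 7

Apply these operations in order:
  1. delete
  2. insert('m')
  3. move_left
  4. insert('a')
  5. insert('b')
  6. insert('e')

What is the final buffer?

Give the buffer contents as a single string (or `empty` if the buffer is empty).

Answer: undabemozabemy

Derivation:
After op 1 (delete): buffer="undozy" (len 6), cursors c1@3 c2@5, authorship ......
After op 2 (insert('m')): buffer="undmozmy" (len 8), cursors c1@4 c2@7, authorship ...1..2.
After op 3 (move_left): buffer="undmozmy" (len 8), cursors c1@3 c2@6, authorship ...1..2.
After op 4 (insert('a')): buffer="undamozamy" (len 10), cursors c1@4 c2@8, authorship ...11..22.
After op 5 (insert('b')): buffer="undabmozabmy" (len 12), cursors c1@5 c2@10, authorship ...111..222.
After op 6 (insert('e')): buffer="undabemozabemy" (len 14), cursors c1@6 c2@12, authorship ...1111..2222.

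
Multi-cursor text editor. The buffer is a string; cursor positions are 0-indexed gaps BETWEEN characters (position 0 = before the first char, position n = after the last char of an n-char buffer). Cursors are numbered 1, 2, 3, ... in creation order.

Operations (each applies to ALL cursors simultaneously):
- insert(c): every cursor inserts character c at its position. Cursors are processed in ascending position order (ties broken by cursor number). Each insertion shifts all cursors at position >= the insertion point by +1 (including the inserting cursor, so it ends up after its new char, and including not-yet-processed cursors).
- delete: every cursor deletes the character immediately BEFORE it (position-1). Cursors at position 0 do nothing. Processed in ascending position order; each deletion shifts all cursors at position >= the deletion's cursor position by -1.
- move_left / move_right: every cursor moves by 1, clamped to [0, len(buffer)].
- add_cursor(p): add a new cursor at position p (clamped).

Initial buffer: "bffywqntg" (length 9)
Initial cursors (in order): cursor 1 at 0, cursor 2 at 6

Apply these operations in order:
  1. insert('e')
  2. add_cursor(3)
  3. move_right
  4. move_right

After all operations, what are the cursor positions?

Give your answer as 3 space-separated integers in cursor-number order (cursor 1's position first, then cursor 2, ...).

After op 1 (insert('e')): buffer="ebffywqentg" (len 11), cursors c1@1 c2@8, authorship 1......2...
After op 2 (add_cursor(3)): buffer="ebffywqentg" (len 11), cursors c1@1 c3@3 c2@8, authorship 1......2...
After op 3 (move_right): buffer="ebffywqentg" (len 11), cursors c1@2 c3@4 c2@9, authorship 1......2...
After op 4 (move_right): buffer="ebffywqentg" (len 11), cursors c1@3 c3@5 c2@10, authorship 1......2...

Answer: 3 10 5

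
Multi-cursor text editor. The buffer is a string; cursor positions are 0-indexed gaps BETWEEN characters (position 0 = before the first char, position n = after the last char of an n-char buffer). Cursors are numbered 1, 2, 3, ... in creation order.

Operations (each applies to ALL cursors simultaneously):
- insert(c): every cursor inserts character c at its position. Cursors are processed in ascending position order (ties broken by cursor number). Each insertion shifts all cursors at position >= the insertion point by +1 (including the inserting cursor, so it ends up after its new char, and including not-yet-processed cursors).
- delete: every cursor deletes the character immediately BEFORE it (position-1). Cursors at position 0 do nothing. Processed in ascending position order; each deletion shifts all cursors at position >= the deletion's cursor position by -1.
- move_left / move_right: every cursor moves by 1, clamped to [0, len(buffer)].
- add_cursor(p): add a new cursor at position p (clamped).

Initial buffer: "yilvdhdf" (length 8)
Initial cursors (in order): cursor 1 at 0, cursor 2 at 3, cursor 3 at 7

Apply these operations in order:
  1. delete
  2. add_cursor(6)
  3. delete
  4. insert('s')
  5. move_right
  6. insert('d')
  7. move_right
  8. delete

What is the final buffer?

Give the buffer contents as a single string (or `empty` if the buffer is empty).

After op 1 (delete): buffer="yivdhf" (len 6), cursors c1@0 c2@2 c3@5, authorship ......
After op 2 (add_cursor(6)): buffer="yivdhf" (len 6), cursors c1@0 c2@2 c3@5 c4@6, authorship ......
After op 3 (delete): buffer="yvd" (len 3), cursors c1@0 c2@1 c3@3 c4@3, authorship ...
After op 4 (insert('s')): buffer="sysvdss" (len 7), cursors c1@1 c2@3 c3@7 c4@7, authorship 1.2..34
After op 5 (move_right): buffer="sysvdss" (len 7), cursors c1@2 c2@4 c3@7 c4@7, authorship 1.2..34
After op 6 (insert('d')): buffer="sydsvddssdd" (len 11), cursors c1@3 c2@6 c3@11 c4@11, authorship 1.12.2.3434
After op 7 (move_right): buffer="sydsvddssdd" (len 11), cursors c1@4 c2@7 c3@11 c4@11, authorship 1.12.2.3434
After op 8 (delete): buffer="sydvdss" (len 7), cursors c1@3 c2@5 c3@7 c4@7, authorship 1.1.234

Answer: sydvdss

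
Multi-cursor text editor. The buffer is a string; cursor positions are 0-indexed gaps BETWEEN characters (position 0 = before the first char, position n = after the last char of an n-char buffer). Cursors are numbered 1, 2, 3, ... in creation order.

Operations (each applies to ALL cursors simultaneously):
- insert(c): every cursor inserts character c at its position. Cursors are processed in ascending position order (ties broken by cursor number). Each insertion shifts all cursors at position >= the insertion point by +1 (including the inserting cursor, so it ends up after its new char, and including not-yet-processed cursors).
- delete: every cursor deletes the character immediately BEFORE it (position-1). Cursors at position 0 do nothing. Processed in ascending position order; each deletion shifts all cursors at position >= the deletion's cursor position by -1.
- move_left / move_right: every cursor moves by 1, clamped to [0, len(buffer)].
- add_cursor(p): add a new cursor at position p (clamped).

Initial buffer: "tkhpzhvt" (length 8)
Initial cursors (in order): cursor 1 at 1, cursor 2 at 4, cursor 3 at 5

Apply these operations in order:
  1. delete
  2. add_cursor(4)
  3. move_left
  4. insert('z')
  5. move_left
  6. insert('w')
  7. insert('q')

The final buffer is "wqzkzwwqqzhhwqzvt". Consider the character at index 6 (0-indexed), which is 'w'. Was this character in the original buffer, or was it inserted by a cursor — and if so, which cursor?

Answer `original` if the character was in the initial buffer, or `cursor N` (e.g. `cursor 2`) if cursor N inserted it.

After op 1 (delete): buffer="khhvt" (len 5), cursors c1@0 c2@2 c3@2, authorship .....
After op 2 (add_cursor(4)): buffer="khhvt" (len 5), cursors c1@0 c2@2 c3@2 c4@4, authorship .....
After op 3 (move_left): buffer="khhvt" (len 5), cursors c1@0 c2@1 c3@1 c4@3, authorship .....
After op 4 (insert('z')): buffer="zkzzhhzvt" (len 9), cursors c1@1 c2@4 c3@4 c4@7, authorship 1.23..4..
After op 5 (move_left): buffer="zkzzhhzvt" (len 9), cursors c1@0 c2@3 c3@3 c4@6, authorship 1.23..4..
After op 6 (insert('w')): buffer="wzkzwwzhhwzvt" (len 13), cursors c1@1 c2@6 c3@6 c4@10, authorship 11.2233..44..
After op 7 (insert('q')): buffer="wqzkzwwqqzhhwqzvt" (len 17), cursors c1@2 c2@9 c3@9 c4@14, authorship 111.223233..444..
Authorship (.=original, N=cursor N): 1 1 1 . 2 2 3 2 3 3 . . 4 4 4 . .
Index 6: author = 3

Answer: cursor 3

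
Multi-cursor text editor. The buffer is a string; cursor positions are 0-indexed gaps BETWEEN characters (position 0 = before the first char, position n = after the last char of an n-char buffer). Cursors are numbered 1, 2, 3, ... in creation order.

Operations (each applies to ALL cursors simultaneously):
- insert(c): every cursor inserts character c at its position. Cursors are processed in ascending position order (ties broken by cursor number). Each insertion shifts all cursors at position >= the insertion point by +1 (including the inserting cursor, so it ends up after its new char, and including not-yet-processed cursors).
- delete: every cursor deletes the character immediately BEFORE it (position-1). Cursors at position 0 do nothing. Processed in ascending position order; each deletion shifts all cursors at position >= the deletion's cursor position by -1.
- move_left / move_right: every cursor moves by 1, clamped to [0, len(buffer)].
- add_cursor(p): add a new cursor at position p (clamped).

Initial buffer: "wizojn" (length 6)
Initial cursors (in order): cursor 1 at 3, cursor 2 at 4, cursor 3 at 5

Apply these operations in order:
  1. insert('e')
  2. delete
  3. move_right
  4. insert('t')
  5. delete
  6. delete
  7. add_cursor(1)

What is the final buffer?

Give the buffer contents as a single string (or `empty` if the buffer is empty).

Answer: wiz

Derivation:
After op 1 (insert('e')): buffer="wizeoejen" (len 9), cursors c1@4 c2@6 c3@8, authorship ...1.2.3.
After op 2 (delete): buffer="wizojn" (len 6), cursors c1@3 c2@4 c3@5, authorship ......
After op 3 (move_right): buffer="wizojn" (len 6), cursors c1@4 c2@5 c3@6, authorship ......
After op 4 (insert('t')): buffer="wizotjtnt" (len 9), cursors c1@5 c2@7 c3@9, authorship ....1.2.3
After op 5 (delete): buffer="wizojn" (len 6), cursors c1@4 c2@5 c3@6, authorship ......
After op 6 (delete): buffer="wiz" (len 3), cursors c1@3 c2@3 c3@3, authorship ...
After op 7 (add_cursor(1)): buffer="wiz" (len 3), cursors c4@1 c1@3 c2@3 c3@3, authorship ...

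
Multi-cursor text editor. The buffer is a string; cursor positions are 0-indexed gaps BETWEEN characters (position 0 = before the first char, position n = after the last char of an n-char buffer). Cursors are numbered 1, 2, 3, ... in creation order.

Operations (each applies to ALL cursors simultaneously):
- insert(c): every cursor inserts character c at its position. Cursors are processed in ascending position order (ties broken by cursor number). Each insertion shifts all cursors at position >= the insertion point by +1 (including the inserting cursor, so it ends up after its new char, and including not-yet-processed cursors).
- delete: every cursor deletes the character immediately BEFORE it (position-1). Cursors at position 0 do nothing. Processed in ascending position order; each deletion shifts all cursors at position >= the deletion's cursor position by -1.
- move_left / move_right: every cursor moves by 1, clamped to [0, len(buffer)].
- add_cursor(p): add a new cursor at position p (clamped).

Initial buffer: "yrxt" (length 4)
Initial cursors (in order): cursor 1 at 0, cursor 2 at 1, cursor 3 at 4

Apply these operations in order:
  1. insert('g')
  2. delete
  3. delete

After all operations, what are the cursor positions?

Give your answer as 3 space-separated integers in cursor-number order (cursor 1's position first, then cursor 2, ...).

After op 1 (insert('g')): buffer="gygrxtg" (len 7), cursors c1@1 c2@3 c3@7, authorship 1.2...3
After op 2 (delete): buffer="yrxt" (len 4), cursors c1@0 c2@1 c3@4, authorship ....
After op 3 (delete): buffer="rx" (len 2), cursors c1@0 c2@0 c3@2, authorship ..

Answer: 0 0 2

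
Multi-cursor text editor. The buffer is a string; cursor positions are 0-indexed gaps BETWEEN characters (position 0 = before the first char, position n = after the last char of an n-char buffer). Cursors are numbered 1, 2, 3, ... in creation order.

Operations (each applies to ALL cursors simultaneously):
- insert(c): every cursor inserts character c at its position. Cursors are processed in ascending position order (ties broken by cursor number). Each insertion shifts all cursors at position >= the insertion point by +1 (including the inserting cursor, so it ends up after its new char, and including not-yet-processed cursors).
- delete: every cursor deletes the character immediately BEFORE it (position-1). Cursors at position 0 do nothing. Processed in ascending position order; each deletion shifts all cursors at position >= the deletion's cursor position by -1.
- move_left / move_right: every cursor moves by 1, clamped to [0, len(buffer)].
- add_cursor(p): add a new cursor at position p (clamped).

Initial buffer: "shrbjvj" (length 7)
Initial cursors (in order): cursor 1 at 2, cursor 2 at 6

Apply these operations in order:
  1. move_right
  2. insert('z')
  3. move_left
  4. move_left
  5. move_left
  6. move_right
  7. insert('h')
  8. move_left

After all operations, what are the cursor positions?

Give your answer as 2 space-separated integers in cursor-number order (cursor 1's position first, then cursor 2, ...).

After op 1 (move_right): buffer="shrbjvj" (len 7), cursors c1@3 c2@7, authorship .......
After op 2 (insert('z')): buffer="shrzbjvjz" (len 9), cursors c1@4 c2@9, authorship ...1....2
After op 3 (move_left): buffer="shrzbjvjz" (len 9), cursors c1@3 c2@8, authorship ...1....2
After op 4 (move_left): buffer="shrzbjvjz" (len 9), cursors c1@2 c2@7, authorship ...1....2
After op 5 (move_left): buffer="shrzbjvjz" (len 9), cursors c1@1 c2@6, authorship ...1....2
After op 6 (move_right): buffer="shrzbjvjz" (len 9), cursors c1@2 c2@7, authorship ...1....2
After op 7 (insert('h')): buffer="shhrzbjvhjz" (len 11), cursors c1@3 c2@9, authorship ..1.1...2.2
After op 8 (move_left): buffer="shhrzbjvhjz" (len 11), cursors c1@2 c2@8, authorship ..1.1...2.2

Answer: 2 8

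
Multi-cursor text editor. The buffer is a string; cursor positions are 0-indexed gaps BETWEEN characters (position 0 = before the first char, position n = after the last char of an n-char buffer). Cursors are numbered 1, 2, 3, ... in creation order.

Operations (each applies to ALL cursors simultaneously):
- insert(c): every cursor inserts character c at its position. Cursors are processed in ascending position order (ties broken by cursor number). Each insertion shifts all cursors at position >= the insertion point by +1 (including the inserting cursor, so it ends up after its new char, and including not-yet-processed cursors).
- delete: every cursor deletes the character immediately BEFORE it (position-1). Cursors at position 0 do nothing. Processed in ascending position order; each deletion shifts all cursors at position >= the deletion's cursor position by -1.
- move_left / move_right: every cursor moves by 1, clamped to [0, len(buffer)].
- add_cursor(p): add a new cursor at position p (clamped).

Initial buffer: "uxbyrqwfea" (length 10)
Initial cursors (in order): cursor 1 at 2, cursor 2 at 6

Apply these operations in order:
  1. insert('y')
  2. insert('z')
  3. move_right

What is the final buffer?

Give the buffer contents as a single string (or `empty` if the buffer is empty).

Answer: uxyzbyrqyzwfea

Derivation:
After op 1 (insert('y')): buffer="uxybyrqywfea" (len 12), cursors c1@3 c2@8, authorship ..1....2....
After op 2 (insert('z')): buffer="uxyzbyrqyzwfea" (len 14), cursors c1@4 c2@10, authorship ..11....22....
After op 3 (move_right): buffer="uxyzbyrqyzwfea" (len 14), cursors c1@5 c2@11, authorship ..11....22....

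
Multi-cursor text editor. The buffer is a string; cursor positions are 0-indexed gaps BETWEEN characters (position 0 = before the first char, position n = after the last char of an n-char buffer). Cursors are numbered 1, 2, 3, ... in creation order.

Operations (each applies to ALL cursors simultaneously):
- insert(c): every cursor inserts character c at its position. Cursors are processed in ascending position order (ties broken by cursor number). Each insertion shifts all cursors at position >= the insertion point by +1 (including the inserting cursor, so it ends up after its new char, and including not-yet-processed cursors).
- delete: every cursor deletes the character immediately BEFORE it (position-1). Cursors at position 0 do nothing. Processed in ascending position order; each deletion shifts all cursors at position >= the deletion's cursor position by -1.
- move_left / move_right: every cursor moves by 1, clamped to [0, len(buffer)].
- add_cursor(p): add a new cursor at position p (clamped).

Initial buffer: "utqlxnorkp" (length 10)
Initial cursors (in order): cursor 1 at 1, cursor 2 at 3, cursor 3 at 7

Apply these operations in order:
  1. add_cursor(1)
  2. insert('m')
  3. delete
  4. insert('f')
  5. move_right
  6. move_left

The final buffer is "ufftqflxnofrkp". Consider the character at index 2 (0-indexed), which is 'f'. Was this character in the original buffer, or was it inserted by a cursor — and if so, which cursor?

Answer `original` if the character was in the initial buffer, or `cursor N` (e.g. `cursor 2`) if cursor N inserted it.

After op 1 (add_cursor(1)): buffer="utqlxnorkp" (len 10), cursors c1@1 c4@1 c2@3 c3@7, authorship ..........
After op 2 (insert('m')): buffer="ummtqmlxnomrkp" (len 14), cursors c1@3 c4@3 c2@6 c3@11, authorship .14..2....3...
After op 3 (delete): buffer="utqlxnorkp" (len 10), cursors c1@1 c4@1 c2@3 c3@7, authorship ..........
After op 4 (insert('f')): buffer="ufftqflxnofrkp" (len 14), cursors c1@3 c4@3 c2@6 c3@11, authorship .14..2....3...
After op 5 (move_right): buffer="ufftqflxnofrkp" (len 14), cursors c1@4 c4@4 c2@7 c3@12, authorship .14..2....3...
After op 6 (move_left): buffer="ufftqflxnofrkp" (len 14), cursors c1@3 c4@3 c2@6 c3@11, authorship .14..2....3...
Authorship (.=original, N=cursor N): . 1 4 . . 2 . . . . 3 . . .
Index 2: author = 4

Answer: cursor 4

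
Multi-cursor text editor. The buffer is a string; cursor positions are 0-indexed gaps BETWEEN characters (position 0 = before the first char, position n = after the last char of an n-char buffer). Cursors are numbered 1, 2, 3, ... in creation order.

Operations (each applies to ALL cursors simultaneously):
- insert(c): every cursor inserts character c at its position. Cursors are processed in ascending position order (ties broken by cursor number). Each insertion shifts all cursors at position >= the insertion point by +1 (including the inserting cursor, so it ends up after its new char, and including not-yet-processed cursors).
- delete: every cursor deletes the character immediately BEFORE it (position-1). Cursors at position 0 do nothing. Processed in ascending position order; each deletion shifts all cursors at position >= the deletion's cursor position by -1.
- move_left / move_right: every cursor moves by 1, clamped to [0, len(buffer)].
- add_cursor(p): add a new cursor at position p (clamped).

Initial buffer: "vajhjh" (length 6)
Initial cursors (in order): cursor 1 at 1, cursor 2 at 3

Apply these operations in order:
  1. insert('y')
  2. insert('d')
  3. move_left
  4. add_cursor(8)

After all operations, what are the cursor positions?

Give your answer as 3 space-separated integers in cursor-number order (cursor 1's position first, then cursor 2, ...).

Answer: 2 6 8

Derivation:
After op 1 (insert('y')): buffer="vyajyhjh" (len 8), cursors c1@2 c2@5, authorship .1..2...
After op 2 (insert('d')): buffer="vydajydhjh" (len 10), cursors c1@3 c2@7, authorship .11..22...
After op 3 (move_left): buffer="vydajydhjh" (len 10), cursors c1@2 c2@6, authorship .11..22...
After op 4 (add_cursor(8)): buffer="vydajydhjh" (len 10), cursors c1@2 c2@6 c3@8, authorship .11..22...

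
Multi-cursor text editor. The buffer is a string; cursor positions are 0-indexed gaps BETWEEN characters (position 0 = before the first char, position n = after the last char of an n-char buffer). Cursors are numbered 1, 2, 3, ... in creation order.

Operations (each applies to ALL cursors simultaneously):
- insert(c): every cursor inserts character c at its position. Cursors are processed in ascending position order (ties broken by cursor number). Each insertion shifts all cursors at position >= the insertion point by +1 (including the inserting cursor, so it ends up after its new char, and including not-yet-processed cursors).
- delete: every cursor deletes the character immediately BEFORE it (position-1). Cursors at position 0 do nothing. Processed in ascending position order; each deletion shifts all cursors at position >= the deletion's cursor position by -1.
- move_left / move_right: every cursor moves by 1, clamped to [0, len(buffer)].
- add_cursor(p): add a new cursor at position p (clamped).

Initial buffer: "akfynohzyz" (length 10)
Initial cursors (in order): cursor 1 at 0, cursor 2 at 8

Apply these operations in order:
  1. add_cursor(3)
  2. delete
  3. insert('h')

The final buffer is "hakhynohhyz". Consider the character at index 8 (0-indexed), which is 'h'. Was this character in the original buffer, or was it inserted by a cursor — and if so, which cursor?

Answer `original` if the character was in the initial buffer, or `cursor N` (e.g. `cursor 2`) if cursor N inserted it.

Answer: cursor 2

Derivation:
After op 1 (add_cursor(3)): buffer="akfynohzyz" (len 10), cursors c1@0 c3@3 c2@8, authorship ..........
After op 2 (delete): buffer="akynohyz" (len 8), cursors c1@0 c3@2 c2@6, authorship ........
After op 3 (insert('h')): buffer="hakhynohhyz" (len 11), cursors c1@1 c3@4 c2@9, authorship 1..3....2..
Authorship (.=original, N=cursor N): 1 . . 3 . . . . 2 . .
Index 8: author = 2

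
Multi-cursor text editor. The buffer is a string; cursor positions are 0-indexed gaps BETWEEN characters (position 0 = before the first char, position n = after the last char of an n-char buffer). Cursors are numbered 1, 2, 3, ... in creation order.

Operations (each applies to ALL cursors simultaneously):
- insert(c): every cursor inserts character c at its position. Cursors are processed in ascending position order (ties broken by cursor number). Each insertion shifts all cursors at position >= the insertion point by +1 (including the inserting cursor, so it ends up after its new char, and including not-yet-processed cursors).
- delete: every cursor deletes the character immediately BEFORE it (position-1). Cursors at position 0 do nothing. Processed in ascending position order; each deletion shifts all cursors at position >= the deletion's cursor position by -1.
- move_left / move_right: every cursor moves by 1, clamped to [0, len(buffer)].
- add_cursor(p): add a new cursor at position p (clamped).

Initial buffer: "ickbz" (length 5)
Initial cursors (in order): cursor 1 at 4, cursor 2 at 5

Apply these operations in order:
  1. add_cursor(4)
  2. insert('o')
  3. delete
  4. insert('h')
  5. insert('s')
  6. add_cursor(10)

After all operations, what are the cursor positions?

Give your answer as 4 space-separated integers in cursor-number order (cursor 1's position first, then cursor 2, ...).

After op 1 (add_cursor(4)): buffer="ickbz" (len 5), cursors c1@4 c3@4 c2@5, authorship .....
After op 2 (insert('o')): buffer="ickboozo" (len 8), cursors c1@6 c3@6 c2@8, authorship ....13.2
After op 3 (delete): buffer="ickbz" (len 5), cursors c1@4 c3@4 c2@5, authorship .....
After op 4 (insert('h')): buffer="ickbhhzh" (len 8), cursors c1@6 c3@6 c2@8, authorship ....13.2
After op 5 (insert('s')): buffer="ickbhhsszhs" (len 11), cursors c1@8 c3@8 c2@11, authorship ....1313.22
After op 6 (add_cursor(10)): buffer="ickbhhsszhs" (len 11), cursors c1@8 c3@8 c4@10 c2@11, authorship ....1313.22

Answer: 8 11 8 10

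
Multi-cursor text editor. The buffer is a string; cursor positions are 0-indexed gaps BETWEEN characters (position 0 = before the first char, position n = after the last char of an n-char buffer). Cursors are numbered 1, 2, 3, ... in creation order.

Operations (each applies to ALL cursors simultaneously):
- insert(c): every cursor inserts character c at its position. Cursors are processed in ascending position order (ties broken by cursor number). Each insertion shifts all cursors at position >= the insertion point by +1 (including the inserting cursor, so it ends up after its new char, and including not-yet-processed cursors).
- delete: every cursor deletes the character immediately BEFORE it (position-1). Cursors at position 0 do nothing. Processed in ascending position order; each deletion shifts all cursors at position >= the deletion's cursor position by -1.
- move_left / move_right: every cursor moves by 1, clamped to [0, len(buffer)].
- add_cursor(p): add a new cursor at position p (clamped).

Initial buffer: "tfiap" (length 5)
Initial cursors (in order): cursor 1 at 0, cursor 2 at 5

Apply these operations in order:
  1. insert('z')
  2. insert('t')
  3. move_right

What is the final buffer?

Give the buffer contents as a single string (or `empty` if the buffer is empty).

Answer: zttfiapzt

Derivation:
After op 1 (insert('z')): buffer="ztfiapz" (len 7), cursors c1@1 c2@7, authorship 1.....2
After op 2 (insert('t')): buffer="zttfiapzt" (len 9), cursors c1@2 c2@9, authorship 11.....22
After op 3 (move_right): buffer="zttfiapzt" (len 9), cursors c1@3 c2@9, authorship 11.....22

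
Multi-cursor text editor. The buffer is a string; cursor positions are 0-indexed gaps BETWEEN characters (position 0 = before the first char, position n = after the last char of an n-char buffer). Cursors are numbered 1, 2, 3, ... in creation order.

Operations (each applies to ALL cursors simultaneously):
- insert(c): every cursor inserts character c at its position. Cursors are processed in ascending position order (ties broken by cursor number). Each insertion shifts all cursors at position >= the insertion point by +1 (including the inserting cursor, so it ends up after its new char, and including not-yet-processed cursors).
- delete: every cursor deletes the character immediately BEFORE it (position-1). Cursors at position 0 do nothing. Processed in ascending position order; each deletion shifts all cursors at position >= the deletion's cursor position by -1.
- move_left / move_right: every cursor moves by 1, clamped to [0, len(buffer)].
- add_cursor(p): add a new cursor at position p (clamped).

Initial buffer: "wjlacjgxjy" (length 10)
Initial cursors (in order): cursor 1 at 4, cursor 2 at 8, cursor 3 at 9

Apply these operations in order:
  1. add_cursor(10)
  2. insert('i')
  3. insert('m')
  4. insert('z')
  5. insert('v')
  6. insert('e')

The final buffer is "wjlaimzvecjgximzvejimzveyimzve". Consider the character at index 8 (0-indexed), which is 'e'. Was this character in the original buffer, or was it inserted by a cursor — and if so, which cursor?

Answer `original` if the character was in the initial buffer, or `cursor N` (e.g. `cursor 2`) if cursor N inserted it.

After op 1 (add_cursor(10)): buffer="wjlacjgxjy" (len 10), cursors c1@4 c2@8 c3@9 c4@10, authorship ..........
After op 2 (insert('i')): buffer="wjlaicjgxijiyi" (len 14), cursors c1@5 c2@10 c3@12 c4@14, authorship ....1....2.3.4
After op 3 (insert('m')): buffer="wjlaimcjgximjimyim" (len 18), cursors c1@6 c2@12 c3@15 c4@18, authorship ....11....22.33.44
After op 4 (insert('z')): buffer="wjlaimzcjgximzjimzyimz" (len 22), cursors c1@7 c2@14 c3@18 c4@22, authorship ....111....222.333.444
After op 5 (insert('v')): buffer="wjlaimzvcjgximzvjimzvyimzv" (len 26), cursors c1@8 c2@16 c3@21 c4@26, authorship ....1111....2222.3333.4444
After op 6 (insert('e')): buffer="wjlaimzvecjgximzvejimzveyimzve" (len 30), cursors c1@9 c2@18 c3@24 c4@30, authorship ....11111....22222.33333.44444
Authorship (.=original, N=cursor N): . . . . 1 1 1 1 1 . . . . 2 2 2 2 2 . 3 3 3 3 3 . 4 4 4 4 4
Index 8: author = 1

Answer: cursor 1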